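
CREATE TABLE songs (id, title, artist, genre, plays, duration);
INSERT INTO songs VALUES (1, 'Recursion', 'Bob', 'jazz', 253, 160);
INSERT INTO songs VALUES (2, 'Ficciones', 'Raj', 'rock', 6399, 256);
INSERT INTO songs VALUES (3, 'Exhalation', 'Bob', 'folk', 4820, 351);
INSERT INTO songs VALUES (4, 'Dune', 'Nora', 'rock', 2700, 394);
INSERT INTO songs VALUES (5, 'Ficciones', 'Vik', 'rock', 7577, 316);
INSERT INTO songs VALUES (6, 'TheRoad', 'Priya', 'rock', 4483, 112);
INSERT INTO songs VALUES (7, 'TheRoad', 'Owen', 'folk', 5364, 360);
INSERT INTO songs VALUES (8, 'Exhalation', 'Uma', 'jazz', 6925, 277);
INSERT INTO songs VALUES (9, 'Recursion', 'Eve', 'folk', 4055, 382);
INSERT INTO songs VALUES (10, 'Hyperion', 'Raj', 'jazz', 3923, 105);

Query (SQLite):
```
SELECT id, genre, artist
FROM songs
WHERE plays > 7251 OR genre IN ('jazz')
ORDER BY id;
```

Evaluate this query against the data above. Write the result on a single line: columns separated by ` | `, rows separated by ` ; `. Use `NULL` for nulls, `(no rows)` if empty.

1 | jazz | Bob ; 5 | rock | Vik ; 8 | jazz | Uma ; 10 | jazz | Raj

plays > 7251: ids {5}
genre IN ('jazz'): ids {1, 8, 10}
Combine with OR.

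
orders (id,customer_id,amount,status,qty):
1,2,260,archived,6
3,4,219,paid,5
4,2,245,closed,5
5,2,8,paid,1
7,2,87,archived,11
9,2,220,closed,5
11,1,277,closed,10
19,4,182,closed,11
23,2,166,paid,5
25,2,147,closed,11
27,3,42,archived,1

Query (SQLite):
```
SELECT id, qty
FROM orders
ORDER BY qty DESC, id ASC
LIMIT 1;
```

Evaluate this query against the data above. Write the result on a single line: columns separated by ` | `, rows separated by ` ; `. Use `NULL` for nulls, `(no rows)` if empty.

7 | 11

Sort by qty desc, tiebreak id asc: (11, id=7), (11, id=19), (11, id=25), (10, id=11) …. Take first 1.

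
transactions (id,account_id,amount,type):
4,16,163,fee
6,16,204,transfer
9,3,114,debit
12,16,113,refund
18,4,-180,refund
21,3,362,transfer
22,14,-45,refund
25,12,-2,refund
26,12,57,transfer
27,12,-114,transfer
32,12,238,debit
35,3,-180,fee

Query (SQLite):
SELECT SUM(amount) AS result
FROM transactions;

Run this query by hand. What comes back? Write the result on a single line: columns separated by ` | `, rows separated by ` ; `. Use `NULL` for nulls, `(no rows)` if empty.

730

All amount values: [163, 204, 114, 113, -180, 362, -45, -2, 57, -114, 238, -180].
SUM of non-NULL values = 730.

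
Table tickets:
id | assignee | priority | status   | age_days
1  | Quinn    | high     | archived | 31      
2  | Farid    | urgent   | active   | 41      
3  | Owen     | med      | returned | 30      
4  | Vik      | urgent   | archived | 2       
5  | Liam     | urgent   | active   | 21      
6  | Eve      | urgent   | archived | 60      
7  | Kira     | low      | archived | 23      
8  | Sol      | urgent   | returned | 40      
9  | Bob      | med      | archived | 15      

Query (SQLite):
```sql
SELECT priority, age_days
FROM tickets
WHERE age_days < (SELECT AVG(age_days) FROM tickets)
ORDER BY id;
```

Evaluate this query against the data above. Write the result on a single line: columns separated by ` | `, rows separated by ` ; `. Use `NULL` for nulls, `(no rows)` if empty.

urgent | 2 ; urgent | 21 ; low | 23 ; med | 15

Scalar subquery: AVG(age_days) over all tickets rows = 29.222222 (≈; comparison uses full precision).
Keep rows where age_days < that value.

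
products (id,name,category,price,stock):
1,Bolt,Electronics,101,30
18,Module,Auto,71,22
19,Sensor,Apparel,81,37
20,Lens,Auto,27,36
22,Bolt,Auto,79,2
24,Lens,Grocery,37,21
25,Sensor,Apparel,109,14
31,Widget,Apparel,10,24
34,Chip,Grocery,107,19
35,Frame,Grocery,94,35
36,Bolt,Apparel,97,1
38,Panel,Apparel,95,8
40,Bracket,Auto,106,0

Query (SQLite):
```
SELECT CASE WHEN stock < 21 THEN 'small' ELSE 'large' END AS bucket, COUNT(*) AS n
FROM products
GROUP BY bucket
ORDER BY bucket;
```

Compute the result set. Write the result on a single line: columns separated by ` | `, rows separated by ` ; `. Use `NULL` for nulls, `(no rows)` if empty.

large | 7 ; small | 6

Bucket rows by stock < 21 → 'small' else 'large'; count each bucket.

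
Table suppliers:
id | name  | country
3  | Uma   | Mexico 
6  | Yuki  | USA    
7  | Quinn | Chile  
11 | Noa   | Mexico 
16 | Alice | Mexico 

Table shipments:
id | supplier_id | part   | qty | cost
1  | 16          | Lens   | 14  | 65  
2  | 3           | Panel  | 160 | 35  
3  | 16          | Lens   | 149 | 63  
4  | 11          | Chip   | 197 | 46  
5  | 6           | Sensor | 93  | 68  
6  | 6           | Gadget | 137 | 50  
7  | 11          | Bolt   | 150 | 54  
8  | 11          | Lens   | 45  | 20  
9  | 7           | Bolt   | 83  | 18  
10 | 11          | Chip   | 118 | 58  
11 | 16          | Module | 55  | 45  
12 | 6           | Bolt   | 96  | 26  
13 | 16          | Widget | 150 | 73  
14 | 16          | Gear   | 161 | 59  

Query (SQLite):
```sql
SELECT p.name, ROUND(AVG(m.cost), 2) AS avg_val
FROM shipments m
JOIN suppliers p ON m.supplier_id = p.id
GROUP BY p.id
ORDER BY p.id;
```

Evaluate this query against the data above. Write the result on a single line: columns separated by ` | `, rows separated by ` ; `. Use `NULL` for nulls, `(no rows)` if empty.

Uma | 35 ; Yuki | 48 ; Quinn | 18 ; Noa | 44.5 ; Alice | 61

Join each shipments row to its suppliers via supplier_id.
Group joined rows by suppliers.id; compute ROUND(AVG(m.cost), 2) per group.
  3: ids {2} → ROUND(AVG(m.cost), 2)=35
  6: ids {5, 6, 12} → ROUND(AVG(m.cost), 2)=48
  7: ids {9} → ROUND(AVG(m.cost), 2)=18
  11: ids {4, 7, 8, 10} → ROUND(AVG(m.cost), 2)=44.5
  16: ids {1, 3, 11, 13, 14} → ROUND(AVG(m.cost), 2)=61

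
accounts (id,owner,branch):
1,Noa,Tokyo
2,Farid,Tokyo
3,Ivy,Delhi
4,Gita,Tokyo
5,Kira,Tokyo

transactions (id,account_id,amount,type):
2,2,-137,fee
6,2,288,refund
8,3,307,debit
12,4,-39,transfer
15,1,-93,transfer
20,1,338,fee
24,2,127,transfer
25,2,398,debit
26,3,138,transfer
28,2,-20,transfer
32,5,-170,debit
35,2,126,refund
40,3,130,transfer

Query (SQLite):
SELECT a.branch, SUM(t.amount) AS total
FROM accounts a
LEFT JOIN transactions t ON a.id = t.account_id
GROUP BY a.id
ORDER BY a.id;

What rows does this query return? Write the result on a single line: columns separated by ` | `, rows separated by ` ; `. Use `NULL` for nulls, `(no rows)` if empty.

LEFT JOIN keeps every accounts row; unmatched ones get NULL for transactions columns.
Group by accounts.id and compute SUM(t.amount). SUM over an all-NULL group is NULL.
  1: ids {15, 20} → SUM(t.amount)=245
  2: ids {2, 6, 24, 25, 28, 35} → SUM(t.amount)=782
  3: ids {8, 26, 40} → SUM(t.amount)=575
  4: ids {12} → SUM(t.amount)=-39
  5: ids {32} → SUM(t.amount)=-170

Tokyo | 245 ; Tokyo | 782 ; Delhi | 575 ; Tokyo | -39 ; Tokyo | -170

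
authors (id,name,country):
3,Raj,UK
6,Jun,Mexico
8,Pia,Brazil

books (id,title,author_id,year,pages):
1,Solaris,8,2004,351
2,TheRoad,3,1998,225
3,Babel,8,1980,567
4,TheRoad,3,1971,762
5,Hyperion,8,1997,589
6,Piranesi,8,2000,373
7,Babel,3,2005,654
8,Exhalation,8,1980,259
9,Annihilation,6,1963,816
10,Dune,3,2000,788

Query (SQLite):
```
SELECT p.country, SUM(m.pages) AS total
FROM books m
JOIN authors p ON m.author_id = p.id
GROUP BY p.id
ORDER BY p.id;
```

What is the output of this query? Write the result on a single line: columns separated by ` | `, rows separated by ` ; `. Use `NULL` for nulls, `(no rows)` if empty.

Join each books row to its authors via author_id.
Group joined rows by authors.id; compute SUM(m.pages) per group.
  3: ids {2, 4, 7, 10} → SUM(m.pages)=2429
  6: ids {9} → SUM(m.pages)=816
  8: ids {1, 3, 5, 6, 8} → SUM(m.pages)=2139

UK | 2429 ; Mexico | 816 ; Brazil | 2139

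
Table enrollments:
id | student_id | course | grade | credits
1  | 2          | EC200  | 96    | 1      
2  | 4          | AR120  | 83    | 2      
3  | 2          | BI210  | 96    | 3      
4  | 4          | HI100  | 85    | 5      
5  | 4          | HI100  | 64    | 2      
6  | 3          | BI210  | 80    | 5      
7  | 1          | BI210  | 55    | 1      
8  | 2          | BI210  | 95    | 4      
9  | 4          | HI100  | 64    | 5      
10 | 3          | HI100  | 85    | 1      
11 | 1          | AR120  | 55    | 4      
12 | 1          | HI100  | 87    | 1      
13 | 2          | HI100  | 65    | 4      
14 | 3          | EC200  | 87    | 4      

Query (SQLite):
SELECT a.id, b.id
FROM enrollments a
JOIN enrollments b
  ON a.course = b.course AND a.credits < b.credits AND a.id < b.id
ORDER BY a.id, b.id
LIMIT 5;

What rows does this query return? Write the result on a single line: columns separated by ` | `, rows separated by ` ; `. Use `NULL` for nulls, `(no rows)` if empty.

1 | 14 ; 2 | 11 ; 3 | 6 ; 3 | 8 ; 5 | 9

Pairs (a,b) with same course, a.credits < b.credits, a.id < b.id.
course groups: AR120:{2,11} BI210:{3,6,7,8} EC200:{1,14} HI100:{4,5,9,10,12,13}
Ordered by (a.id, b.id); first 5.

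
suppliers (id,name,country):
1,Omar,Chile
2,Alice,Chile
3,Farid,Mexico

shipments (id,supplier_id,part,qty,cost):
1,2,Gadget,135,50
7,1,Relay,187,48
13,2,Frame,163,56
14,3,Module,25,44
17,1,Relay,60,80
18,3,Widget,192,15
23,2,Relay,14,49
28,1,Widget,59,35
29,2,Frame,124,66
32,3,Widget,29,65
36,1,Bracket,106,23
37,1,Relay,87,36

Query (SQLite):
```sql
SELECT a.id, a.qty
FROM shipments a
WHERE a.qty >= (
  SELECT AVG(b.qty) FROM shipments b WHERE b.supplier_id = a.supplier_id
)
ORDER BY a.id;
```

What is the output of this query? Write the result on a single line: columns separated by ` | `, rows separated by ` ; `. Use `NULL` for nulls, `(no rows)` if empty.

For each shipments row a, compute AVG(qty) over rows sharing a.supplier_id.
Keep row a if a.qty >= that per-group AVG.
  supplier_id=1: AVG(qty) = 99.8
  supplier_id=2: AVG(qty) = 109.0
  supplier_id=3: AVG(qty) = 82.0

1 | 135 ; 7 | 187 ; 13 | 163 ; 18 | 192 ; 29 | 124 ; 36 | 106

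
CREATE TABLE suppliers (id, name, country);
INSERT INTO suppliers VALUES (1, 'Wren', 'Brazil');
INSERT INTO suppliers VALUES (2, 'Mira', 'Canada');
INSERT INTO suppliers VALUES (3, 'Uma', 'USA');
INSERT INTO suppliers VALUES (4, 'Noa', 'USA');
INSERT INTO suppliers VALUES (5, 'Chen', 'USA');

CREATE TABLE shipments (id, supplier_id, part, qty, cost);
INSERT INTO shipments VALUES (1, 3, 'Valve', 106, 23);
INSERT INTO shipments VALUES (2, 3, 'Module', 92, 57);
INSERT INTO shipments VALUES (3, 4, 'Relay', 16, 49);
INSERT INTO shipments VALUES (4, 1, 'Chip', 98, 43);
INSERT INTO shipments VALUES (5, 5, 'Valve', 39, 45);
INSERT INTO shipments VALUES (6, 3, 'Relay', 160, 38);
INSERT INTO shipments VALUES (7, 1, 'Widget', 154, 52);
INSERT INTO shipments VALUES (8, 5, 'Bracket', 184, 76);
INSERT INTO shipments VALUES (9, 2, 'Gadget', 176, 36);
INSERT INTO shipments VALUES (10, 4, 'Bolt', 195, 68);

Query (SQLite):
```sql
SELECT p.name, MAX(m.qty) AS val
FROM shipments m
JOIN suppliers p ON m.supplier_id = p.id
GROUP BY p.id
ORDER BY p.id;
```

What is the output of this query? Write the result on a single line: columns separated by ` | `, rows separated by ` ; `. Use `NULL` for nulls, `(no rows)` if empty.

Join each shipments row to its suppliers via supplier_id.
Group joined rows by suppliers.id; compute MAX(m.qty) per group.
  1: ids {4, 7} → MAX(m.qty)=154
  2: ids {9} → MAX(m.qty)=176
  3: ids {1, 2, 6} → MAX(m.qty)=160
  4: ids {3, 10} → MAX(m.qty)=195
  5: ids {5, 8} → MAX(m.qty)=184

Wren | 154 ; Mira | 176 ; Uma | 160 ; Noa | 195 ; Chen | 184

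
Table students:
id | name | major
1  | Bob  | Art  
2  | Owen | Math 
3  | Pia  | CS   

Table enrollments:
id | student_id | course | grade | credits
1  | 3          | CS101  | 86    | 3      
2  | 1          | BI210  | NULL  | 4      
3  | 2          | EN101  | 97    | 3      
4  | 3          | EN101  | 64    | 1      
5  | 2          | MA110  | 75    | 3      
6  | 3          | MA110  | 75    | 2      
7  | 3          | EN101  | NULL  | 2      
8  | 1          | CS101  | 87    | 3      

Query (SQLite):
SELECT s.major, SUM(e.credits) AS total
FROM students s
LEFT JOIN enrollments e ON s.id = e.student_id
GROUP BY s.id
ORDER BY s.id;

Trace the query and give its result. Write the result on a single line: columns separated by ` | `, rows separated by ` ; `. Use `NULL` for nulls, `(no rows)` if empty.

LEFT JOIN keeps every students row; unmatched ones get NULL for enrollments columns.
Group by students.id and compute SUM(e.credits). SUM over an all-NULL group is NULL.
  1: ids {2, 8} → SUM(e.credits)=7
  2: ids {3, 5} → SUM(e.credits)=6
  3: ids {1, 4, 6, 7} → SUM(e.credits)=8

Art | 7 ; Math | 6 ; CS | 8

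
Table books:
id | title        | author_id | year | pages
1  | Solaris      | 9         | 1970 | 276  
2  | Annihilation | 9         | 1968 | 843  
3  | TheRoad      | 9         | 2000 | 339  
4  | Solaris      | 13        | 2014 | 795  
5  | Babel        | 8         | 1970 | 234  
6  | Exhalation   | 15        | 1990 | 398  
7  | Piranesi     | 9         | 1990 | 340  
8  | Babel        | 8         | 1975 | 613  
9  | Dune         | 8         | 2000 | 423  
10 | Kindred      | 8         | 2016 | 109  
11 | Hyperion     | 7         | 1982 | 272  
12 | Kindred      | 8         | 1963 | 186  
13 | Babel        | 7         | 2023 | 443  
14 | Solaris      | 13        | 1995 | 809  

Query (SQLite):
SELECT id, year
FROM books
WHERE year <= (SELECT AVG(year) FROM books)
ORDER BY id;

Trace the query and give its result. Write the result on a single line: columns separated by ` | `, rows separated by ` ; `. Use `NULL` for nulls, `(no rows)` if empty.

1 | 1970 ; 2 | 1968 ; 5 | 1970 ; 8 | 1975 ; 11 | 1982 ; 12 | 1963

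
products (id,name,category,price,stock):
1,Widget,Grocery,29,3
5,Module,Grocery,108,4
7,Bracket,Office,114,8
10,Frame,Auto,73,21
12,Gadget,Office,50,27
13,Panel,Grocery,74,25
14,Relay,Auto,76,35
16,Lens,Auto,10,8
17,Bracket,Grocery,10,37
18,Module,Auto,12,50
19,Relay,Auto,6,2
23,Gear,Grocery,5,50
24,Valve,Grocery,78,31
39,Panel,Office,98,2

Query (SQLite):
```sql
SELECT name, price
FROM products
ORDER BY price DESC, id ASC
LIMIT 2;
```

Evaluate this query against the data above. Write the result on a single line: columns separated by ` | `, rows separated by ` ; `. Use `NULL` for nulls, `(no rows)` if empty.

Bracket | 114 ; Module | 108

Sort by price desc, tiebreak id asc: (114, id=7), (108, id=5), (98, id=39), (78, id=24), (76, id=14) …. Take first 2.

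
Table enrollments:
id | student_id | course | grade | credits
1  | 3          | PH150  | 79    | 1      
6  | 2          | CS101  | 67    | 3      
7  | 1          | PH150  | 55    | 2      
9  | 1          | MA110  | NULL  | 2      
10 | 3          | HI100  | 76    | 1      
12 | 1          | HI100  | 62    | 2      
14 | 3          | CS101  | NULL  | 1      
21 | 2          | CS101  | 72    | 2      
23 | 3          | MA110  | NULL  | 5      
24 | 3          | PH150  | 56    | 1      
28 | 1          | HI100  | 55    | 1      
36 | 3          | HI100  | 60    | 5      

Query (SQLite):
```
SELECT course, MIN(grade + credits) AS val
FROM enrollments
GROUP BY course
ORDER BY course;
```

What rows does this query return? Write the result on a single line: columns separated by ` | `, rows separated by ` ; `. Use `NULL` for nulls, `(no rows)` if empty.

For each row compute grade + credits.
Group by course; take MIN of the expression per group.
  CS101: ids {6, 14, 21} → MIN(grade + credits)=70
  HI100: ids {10, 12, 28, 36} → MIN(grade + credits)=56
  MA110: ids {9, 23} → MIN(grade + credits)=NULL
  PH150: ids {1, 7, 24} → MIN(grade + credits)=57

CS101 | 70 ; HI100 | 56 ; MA110 | NULL ; PH150 | 57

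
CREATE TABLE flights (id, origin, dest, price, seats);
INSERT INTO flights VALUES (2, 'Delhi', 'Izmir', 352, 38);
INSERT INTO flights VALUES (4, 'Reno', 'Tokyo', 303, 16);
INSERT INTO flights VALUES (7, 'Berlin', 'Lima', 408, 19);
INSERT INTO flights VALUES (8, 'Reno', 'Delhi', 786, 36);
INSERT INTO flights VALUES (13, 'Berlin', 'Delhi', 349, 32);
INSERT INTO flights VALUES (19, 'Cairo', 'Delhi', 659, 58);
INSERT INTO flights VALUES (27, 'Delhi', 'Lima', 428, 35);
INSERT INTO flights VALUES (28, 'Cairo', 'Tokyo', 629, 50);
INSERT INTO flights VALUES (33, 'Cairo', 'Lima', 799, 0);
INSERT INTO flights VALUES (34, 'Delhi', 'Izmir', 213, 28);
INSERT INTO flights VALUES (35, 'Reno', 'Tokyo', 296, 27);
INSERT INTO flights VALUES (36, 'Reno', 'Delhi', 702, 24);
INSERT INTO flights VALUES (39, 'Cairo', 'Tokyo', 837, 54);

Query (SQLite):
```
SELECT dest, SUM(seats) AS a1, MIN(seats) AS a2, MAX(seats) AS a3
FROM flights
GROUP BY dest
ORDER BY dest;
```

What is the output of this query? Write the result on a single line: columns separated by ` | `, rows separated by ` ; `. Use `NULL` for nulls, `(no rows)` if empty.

Delhi | 150 | 24 | 58 ; Izmir | 66 | 28 | 38 ; Lima | 54 | 0 | 35 ; Tokyo | 147 | 16 | 54

Group flights by dest.
Per group compute: SUM(seats), MIN(seats), MAX(seats).
  Delhi: ids {8, 13, 19, 36} → SUM(seats)=150, MIN(seats)=24, MAX(seats)=58
  Izmir: ids {2, 34} → SUM(seats)=66, MIN(seats)=28, MAX(seats)=38
  Lima: ids {7, 27, 33} → SUM(seats)=54, MIN(seats)=0, MAX(seats)=35
  Tokyo: ids {4, 28, 35, 39} → SUM(seats)=147, MIN(seats)=16, MAX(seats)=54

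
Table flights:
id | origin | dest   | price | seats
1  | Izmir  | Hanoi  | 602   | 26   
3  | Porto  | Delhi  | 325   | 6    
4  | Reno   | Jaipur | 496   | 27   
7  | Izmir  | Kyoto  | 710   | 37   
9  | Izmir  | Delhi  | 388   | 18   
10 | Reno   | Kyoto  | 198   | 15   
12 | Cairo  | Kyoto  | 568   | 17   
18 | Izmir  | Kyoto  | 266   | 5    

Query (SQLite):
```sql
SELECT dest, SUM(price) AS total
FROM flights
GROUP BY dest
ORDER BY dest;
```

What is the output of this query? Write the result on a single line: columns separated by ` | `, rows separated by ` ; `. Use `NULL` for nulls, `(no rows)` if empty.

Delhi | 713 ; Hanoi | 602 ; Jaipur | 496 ; Kyoto | 1742

Partition flights by dest; compute SUM(price) within each group.
  Delhi: ids {3, 9} → SUM(price)=713
  Hanoi: ids {1} → SUM(price)=602
  Jaipur: ids {4} → SUM(price)=496
  Kyoto: ids {7, 10, 12, 18} → SUM(price)=1742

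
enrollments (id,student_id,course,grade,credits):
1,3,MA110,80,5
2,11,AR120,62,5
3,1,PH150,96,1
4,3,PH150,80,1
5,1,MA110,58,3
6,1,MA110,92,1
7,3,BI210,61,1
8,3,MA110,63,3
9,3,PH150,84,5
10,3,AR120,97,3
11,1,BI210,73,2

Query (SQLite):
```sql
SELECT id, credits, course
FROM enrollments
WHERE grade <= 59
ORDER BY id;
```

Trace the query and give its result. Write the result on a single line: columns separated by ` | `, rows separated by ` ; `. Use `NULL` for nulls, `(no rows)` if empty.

5 | 3 | MA110

grade <= 59: ids {5}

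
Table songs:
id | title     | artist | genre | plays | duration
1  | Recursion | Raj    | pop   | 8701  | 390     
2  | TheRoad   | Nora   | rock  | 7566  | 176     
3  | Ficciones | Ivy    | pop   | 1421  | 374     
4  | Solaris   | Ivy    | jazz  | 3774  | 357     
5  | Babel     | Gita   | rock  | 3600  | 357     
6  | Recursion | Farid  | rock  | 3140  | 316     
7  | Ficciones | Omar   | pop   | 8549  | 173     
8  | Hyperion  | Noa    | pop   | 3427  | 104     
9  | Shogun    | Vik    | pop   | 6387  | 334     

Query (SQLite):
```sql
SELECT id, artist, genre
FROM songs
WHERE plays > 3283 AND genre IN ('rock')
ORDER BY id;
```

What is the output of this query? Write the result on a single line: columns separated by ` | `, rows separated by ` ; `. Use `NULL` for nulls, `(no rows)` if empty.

2 | Nora | rock ; 5 | Gita | rock

plays > 3283: ids {1, 2, 4, 5, 7, 8, 9}
genre IN ('rock'): ids {2, 5, 6}
Combine with AND.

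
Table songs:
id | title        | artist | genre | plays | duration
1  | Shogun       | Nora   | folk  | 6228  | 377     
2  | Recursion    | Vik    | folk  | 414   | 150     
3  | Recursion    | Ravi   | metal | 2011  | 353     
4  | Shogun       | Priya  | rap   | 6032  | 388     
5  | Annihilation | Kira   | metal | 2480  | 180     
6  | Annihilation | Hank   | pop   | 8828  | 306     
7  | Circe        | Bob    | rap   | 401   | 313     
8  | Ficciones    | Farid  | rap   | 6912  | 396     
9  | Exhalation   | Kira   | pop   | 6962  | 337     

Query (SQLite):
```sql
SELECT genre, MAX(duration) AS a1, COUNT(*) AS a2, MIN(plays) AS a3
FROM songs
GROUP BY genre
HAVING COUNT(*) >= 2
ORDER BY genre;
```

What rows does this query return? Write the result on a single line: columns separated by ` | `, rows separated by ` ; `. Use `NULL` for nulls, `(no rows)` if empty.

Group songs by genre.
Per group compute: MAX(duration), COUNT(*), MIN(plays).
HAVING: drop groups with fewer than 2 rows.
  folk: ids {1, 2} → MAX(duration)=377, COUNT(*)=2, MIN(plays)=414
  metal: ids {3, 5} → MAX(duration)=353, COUNT(*)=2, MIN(plays)=2011
  pop: ids {6, 9} → MAX(duration)=337, COUNT(*)=2, MIN(plays)=6962
  rap: ids {4, 7, 8} → MAX(duration)=396, COUNT(*)=3, MIN(plays)=401

folk | 377 | 2 | 414 ; metal | 353 | 2 | 2011 ; pop | 337 | 2 | 6962 ; rap | 396 | 3 | 401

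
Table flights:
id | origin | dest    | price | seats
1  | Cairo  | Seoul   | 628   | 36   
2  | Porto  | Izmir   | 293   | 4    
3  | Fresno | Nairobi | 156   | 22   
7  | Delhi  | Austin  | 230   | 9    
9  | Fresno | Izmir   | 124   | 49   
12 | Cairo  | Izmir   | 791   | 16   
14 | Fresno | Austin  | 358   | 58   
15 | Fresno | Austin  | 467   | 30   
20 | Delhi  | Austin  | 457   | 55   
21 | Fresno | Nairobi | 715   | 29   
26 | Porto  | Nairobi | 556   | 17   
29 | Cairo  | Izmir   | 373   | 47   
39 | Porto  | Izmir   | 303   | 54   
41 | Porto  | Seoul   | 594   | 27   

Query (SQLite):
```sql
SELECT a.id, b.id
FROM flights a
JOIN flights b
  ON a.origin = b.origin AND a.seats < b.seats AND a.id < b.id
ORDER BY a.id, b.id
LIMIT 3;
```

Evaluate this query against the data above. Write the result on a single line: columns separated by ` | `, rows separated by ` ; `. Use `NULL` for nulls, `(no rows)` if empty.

Pairs (a,b) with same origin, a.seats < b.seats, a.id < b.id.
origin groups: Cairo:{1,12,29} Delhi:{7,20} Fresno:{3,9,14,15,21} Porto:{2,26,39,41}
Ordered by (a.id, b.id); first 3.

1 | 29 ; 2 | 26 ; 2 | 39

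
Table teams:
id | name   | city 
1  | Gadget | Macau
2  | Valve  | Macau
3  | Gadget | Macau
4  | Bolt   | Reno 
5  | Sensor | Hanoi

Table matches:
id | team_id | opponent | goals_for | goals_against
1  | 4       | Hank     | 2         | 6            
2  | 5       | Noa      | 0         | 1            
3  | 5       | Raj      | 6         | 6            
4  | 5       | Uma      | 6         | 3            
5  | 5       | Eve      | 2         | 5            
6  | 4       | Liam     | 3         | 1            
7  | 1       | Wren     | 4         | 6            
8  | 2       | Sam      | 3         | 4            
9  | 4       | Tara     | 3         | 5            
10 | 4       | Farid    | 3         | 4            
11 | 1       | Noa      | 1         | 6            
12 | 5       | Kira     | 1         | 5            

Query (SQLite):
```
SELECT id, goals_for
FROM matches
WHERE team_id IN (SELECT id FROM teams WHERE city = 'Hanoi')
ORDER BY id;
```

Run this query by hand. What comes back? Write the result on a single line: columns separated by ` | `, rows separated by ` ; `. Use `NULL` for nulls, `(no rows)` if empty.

Inner query: teams.id where city = 'Hanoi'.
Outer: keep matches rows whose team_id is in that set.
Inner query → {5}

2 | 0 ; 3 | 6 ; 4 | 6 ; 5 | 2 ; 12 | 1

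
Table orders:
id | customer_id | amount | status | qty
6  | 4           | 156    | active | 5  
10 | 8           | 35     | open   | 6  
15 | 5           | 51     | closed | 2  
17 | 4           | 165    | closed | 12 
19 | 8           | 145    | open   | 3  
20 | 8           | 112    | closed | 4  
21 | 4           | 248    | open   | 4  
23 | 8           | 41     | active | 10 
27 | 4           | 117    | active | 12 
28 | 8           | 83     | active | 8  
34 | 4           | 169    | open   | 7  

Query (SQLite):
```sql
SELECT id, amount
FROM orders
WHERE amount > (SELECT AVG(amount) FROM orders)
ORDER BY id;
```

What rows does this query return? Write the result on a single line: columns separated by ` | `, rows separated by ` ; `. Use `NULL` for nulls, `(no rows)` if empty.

Scalar subquery: AVG(amount) over all orders rows = 120.181818 (≈; comparison uses full precision).
Keep rows where amount > that value.

6 | 156 ; 17 | 165 ; 19 | 145 ; 21 | 248 ; 34 | 169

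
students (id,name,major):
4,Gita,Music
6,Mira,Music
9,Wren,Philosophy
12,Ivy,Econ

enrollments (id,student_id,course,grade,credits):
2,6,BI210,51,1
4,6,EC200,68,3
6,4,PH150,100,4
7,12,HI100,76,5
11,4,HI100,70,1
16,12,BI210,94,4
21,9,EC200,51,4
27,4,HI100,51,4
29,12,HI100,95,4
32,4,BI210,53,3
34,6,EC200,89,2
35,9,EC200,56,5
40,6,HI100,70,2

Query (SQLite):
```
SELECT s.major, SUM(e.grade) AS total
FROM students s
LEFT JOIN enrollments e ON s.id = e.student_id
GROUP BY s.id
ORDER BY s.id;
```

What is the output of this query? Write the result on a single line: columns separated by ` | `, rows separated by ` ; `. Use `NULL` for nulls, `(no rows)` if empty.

LEFT JOIN keeps every students row; unmatched ones get NULL for enrollments columns.
Group by students.id and compute SUM(e.grade). SUM over an all-NULL group is NULL.
  4: ids {6, 11, 27, 32} → SUM(e.grade)=274
  6: ids {2, 4, 34, 40} → SUM(e.grade)=278
  9: ids {21, 35} → SUM(e.grade)=107
  12: ids {7, 16, 29} → SUM(e.grade)=265

Music | 274 ; Music | 278 ; Philosophy | 107 ; Econ | 265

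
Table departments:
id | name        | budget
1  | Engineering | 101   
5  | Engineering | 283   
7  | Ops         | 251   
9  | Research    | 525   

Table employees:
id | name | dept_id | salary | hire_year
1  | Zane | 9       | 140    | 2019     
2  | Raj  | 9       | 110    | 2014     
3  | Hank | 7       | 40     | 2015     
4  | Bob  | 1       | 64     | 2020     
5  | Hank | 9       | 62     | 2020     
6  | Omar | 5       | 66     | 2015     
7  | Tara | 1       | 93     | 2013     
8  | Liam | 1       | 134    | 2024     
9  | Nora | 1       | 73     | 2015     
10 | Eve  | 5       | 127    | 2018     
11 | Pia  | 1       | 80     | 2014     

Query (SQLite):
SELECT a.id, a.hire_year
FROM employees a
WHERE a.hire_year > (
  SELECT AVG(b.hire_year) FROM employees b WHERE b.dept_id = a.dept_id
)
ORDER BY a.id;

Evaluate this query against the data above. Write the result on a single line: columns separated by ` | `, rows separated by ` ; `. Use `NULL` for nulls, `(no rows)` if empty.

1 | 2019 ; 4 | 2020 ; 5 | 2020 ; 8 | 2024 ; 10 | 2018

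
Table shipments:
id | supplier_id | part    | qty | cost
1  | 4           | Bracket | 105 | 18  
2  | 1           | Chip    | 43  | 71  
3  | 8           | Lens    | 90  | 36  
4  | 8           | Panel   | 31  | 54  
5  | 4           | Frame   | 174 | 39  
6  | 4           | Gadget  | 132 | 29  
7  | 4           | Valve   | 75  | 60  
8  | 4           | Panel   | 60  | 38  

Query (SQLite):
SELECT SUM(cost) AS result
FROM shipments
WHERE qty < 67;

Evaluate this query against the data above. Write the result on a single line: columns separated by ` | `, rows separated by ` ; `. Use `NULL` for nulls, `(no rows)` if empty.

163

Rows where qty < 67 → cost values: [71, 54, 38].
SUM of non-NULL values = 163.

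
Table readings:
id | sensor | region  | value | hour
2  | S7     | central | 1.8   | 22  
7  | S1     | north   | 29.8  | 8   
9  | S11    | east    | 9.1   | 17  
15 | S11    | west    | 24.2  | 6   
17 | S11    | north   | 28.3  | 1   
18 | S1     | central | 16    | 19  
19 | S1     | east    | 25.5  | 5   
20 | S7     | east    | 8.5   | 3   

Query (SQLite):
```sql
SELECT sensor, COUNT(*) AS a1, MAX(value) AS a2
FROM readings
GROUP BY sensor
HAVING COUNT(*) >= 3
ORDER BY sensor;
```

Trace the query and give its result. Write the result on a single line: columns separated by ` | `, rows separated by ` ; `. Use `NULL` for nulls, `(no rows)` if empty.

S1 | 3 | 29.8 ; S11 | 3 | 28.3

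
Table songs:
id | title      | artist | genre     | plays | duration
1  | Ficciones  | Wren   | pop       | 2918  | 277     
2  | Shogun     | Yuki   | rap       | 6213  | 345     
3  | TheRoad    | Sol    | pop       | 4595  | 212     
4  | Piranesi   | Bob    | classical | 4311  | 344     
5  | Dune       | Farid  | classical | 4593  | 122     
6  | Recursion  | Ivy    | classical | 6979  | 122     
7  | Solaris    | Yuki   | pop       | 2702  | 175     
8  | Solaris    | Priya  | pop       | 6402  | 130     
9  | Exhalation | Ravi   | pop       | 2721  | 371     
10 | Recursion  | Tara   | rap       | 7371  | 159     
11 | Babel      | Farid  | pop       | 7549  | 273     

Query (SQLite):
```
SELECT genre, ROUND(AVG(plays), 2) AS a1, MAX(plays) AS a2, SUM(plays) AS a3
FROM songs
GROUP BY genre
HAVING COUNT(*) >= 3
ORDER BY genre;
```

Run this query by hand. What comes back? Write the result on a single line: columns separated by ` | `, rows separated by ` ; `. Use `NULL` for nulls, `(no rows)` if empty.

classical | 5294.33 | 6979 | 15883 ; pop | 4481.17 | 7549 | 26887

Group songs by genre.
Per group compute: ROUND(AVG(plays), 2), MAX(plays), SUM(plays).
HAVING: drop groups with fewer than 3 rows.
  classical: ids {4, 5, 6} → ROUND(AVG(plays), 2)=5294.33, MAX(plays)=6979, SUM(plays)=15883
  pop: ids {1, 3, 7, 8, 9, 11} → ROUND(AVG(plays), 2)=4481.17, MAX(plays)=7549, SUM(plays)=26887
  rap: ids {2, 10} → ROUND(AVG(plays), 2)=6792, MAX(plays)=7371, SUM(plays)=13584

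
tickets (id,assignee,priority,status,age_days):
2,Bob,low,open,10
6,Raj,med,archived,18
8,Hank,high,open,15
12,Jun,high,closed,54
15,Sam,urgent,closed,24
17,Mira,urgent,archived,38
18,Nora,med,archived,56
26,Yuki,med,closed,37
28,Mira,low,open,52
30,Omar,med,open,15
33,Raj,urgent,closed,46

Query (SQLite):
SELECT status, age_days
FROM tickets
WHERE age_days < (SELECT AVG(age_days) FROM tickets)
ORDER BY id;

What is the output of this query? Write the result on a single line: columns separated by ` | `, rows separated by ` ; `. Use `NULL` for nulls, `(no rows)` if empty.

open | 10 ; archived | 18 ; open | 15 ; closed | 24 ; open | 15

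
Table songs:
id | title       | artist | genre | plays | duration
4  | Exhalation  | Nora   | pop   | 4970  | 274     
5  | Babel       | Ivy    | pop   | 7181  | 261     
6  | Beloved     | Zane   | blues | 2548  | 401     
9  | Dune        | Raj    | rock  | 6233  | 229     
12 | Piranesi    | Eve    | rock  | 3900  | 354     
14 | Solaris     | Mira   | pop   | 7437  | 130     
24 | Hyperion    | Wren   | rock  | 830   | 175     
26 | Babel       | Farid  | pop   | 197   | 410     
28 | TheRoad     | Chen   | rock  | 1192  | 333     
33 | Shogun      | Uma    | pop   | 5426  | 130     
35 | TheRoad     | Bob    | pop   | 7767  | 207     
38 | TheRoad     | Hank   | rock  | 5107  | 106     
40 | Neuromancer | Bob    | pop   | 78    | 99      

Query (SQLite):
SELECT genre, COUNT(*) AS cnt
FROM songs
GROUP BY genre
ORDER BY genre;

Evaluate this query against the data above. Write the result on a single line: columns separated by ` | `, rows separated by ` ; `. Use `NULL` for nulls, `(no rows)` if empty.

Partition songs by genre; compute COUNT(*) within each group.
  blues: ids {6} → COUNT(*)=1
  pop: ids {4, 5, 14, 26, 33, 35, 40} → COUNT(*)=7
  rock: ids {9, 12, 24, 28, 38} → COUNT(*)=5

blues | 1 ; pop | 7 ; rock | 5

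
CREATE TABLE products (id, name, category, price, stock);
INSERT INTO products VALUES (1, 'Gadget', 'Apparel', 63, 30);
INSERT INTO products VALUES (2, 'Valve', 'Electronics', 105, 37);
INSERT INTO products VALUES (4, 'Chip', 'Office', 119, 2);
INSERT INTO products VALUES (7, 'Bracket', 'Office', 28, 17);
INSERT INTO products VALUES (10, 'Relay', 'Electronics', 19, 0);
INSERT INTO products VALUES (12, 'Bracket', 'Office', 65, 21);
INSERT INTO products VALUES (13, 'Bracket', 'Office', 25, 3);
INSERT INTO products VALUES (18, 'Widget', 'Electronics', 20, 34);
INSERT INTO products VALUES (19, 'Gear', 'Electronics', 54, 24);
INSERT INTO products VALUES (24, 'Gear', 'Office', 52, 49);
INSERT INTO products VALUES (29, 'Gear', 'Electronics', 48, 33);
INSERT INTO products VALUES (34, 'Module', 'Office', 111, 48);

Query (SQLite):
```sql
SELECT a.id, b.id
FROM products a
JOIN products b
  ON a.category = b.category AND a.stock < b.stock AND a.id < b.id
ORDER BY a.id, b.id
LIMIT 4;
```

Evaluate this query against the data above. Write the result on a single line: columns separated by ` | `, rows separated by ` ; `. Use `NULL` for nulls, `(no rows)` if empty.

4 | 7 ; 4 | 12 ; 4 | 13 ; 4 | 24

Pairs (a,b) with same category, a.stock < b.stock, a.id < b.id.
category groups: Apparel:{1} Electronics:{2,10,18,19,29} Office:{4,7,12,13,24,34}
Ordered by (a.id, b.id); first 4.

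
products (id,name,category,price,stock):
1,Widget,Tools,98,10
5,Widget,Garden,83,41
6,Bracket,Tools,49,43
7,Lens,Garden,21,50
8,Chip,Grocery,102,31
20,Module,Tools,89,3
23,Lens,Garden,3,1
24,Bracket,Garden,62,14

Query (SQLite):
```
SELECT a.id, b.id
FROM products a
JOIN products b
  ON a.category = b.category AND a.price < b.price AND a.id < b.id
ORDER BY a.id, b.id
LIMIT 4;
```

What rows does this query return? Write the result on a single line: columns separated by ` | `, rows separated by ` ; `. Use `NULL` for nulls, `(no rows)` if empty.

6 | 20 ; 7 | 24 ; 23 | 24

Pairs (a,b) with same category, a.price < b.price, a.id < b.id.
category groups: Garden:{5,7,23,24} Grocery:{8} Tools:{1,6,20}
Ordered by (a.id, b.id); first 4.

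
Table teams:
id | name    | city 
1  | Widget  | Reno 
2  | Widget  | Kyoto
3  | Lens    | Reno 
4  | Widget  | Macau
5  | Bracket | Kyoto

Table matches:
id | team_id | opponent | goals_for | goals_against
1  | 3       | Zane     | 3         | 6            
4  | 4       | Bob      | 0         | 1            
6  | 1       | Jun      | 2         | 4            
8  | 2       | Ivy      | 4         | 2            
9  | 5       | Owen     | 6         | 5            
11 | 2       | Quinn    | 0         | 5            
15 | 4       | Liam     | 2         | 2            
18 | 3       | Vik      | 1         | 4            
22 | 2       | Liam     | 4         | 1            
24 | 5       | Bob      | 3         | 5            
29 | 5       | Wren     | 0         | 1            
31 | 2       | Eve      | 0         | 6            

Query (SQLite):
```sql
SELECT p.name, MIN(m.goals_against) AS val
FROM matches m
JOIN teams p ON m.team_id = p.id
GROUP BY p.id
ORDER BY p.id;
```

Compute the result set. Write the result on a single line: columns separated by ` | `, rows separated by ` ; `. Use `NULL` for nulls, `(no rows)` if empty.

Join each matches row to its teams via team_id.
Group joined rows by teams.id; compute MIN(m.goals_against) per group.
  1: ids {6} → MIN(m.goals_against)=4
  2: ids {8, 11, 22, 31} → MIN(m.goals_against)=1
  3: ids {1, 18} → MIN(m.goals_against)=4
  4: ids {4, 15} → MIN(m.goals_against)=1
  5: ids {9, 24, 29} → MIN(m.goals_against)=1

Widget | 4 ; Widget | 1 ; Lens | 4 ; Widget | 1 ; Bracket | 1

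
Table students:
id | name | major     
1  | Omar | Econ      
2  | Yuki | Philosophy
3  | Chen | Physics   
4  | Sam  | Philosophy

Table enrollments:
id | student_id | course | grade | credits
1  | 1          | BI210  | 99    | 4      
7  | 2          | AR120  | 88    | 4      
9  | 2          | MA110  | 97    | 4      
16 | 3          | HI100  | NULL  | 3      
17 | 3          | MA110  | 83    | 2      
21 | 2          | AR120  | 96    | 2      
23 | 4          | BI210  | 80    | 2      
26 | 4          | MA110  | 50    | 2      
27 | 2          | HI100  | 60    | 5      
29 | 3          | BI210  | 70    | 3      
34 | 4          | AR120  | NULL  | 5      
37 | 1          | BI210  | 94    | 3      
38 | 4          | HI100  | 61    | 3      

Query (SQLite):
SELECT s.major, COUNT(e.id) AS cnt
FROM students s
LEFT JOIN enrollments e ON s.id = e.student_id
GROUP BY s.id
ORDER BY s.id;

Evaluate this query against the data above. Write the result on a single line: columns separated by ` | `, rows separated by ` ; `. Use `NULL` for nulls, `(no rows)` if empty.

Econ | 2 ; Philosophy | 4 ; Physics | 3 ; Philosophy | 4

LEFT JOIN keeps every students row; unmatched ones get NULL for enrollments columns.
Group by students.id and compute COUNT(e.id). COUNT(col) of an all-NULL group is 0.
  1: ids {1, 37} → COUNT(e.id)=2
  2: ids {7, 9, 21, 27} → COUNT(e.id)=4
  3: ids {16, 17, 29} → COUNT(e.id)=3
  4: ids {23, 26, 34, 38} → COUNT(e.id)=4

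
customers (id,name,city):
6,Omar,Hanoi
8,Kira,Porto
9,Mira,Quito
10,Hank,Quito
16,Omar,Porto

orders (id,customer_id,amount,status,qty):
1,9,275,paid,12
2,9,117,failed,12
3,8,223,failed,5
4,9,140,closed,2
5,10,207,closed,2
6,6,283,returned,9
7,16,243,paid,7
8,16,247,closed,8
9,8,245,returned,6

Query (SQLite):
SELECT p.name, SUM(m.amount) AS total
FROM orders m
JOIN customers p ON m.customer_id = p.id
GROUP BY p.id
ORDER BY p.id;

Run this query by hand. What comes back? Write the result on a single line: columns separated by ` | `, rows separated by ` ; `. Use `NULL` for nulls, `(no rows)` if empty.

Join each orders row to its customers via customer_id.
Group joined rows by customers.id; compute SUM(m.amount) per group.
  6: ids {6} → SUM(m.amount)=283
  8: ids {3, 9} → SUM(m.amount)=468
  9: ids {1, 2, 4} → SUM(m.amount)=532
  10: ids {5} → SUM(m.amount)=207
  16: ids {7, 8} → SUM(m.amount)=490

Omar | 283 ; Kira | 468 ; Mira | 532 ; Hank | 207 ; Omar | 490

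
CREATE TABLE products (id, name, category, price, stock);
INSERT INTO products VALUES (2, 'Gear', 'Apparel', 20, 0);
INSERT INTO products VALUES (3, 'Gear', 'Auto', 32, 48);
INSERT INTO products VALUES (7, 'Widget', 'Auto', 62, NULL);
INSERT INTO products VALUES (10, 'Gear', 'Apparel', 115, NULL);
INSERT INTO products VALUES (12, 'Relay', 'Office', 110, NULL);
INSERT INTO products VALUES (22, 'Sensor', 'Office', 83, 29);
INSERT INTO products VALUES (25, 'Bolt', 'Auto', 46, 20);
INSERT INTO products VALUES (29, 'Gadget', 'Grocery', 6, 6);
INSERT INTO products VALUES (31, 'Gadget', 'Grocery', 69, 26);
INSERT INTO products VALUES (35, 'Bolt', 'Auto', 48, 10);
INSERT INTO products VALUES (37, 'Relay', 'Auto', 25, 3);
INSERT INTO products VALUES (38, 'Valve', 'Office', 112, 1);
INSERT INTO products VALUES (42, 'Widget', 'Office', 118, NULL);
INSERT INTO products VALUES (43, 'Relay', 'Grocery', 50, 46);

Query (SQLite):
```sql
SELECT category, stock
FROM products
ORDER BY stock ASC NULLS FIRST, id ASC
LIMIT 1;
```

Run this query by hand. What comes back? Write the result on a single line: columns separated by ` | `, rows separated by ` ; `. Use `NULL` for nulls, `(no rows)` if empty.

Auto | NULL

Sort by stock asc, tiebreak id asc: (NULL, id=7), (NULL, id=10), (NULL, id=12), (NULL, id=42) …. Take first 1.
NULLS FIRST: NULL stock rows go before all non-NULL rows (among themselves ordered by id asc).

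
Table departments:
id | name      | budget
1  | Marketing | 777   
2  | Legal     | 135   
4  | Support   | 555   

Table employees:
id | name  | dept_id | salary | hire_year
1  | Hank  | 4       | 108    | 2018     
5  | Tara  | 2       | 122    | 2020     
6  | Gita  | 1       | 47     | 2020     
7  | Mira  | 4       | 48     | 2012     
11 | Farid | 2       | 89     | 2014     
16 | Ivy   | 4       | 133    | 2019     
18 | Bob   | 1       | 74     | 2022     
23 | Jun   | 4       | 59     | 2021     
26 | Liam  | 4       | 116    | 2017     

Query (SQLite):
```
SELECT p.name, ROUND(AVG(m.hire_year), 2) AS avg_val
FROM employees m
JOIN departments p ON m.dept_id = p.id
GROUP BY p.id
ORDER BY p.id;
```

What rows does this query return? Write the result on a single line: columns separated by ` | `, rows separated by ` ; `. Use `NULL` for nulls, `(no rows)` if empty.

Marketing | 2021 ; Legal | 2017 ; Support | 2017.4

Join each employees row to its departments via dept_id.
Group joined rows by departments.id; compute ROUND(AVG(m.hire_year), 2) per group.
  1: ids {6, 18} → ROUND(AVG(m.hire_year), 2)=2021
  2: ids {5, 11} → ROUND(AVG(m.hire_year), 2)=2017
  4: ids {1, 7, 16, 23, 26} → ROUND(AVG(m.hire_year), 2)=2017.4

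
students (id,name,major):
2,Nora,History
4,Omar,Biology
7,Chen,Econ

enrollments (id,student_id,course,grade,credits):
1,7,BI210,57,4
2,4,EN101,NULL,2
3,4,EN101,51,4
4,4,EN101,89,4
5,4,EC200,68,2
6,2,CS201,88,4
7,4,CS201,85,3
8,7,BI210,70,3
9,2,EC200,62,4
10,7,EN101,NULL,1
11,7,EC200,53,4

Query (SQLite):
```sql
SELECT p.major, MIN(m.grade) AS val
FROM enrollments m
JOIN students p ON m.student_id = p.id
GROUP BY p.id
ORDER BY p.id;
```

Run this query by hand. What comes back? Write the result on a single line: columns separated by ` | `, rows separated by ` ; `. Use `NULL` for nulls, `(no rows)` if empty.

History | 62 ; Biology | 51 ; Econ | 53

Join each enrollments row to its students via student_id.
Group joined rows by students.id; compute MIN(m.grade) per group.
  2: ids {6, 9} → MIN(m.grade)=62
  4: ids {2, 3, 4, 5, 7} → MIN(m.grade)=51
  7: ids {1, 8, 10, 11} → MIN(m.grade)=53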